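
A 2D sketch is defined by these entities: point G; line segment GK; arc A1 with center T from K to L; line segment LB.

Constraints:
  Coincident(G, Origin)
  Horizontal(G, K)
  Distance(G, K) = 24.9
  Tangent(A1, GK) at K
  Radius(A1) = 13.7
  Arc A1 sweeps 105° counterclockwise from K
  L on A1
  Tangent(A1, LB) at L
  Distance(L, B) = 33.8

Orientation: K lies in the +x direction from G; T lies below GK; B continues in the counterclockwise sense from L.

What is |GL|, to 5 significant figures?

20.821

Since A1 is tangent to GK there, TK ⟂ GK, so T = K + (0, -13.7) = (24.900, -13.700). On A1, K sits at bearing 90° from T; a 105° counterclockwise sweep puts L at bearing 195°, so L = T + 13.7·(cos 195°, sin 195°) = (11.667, -17.246). Then |GL| = |L − G| = 20.821.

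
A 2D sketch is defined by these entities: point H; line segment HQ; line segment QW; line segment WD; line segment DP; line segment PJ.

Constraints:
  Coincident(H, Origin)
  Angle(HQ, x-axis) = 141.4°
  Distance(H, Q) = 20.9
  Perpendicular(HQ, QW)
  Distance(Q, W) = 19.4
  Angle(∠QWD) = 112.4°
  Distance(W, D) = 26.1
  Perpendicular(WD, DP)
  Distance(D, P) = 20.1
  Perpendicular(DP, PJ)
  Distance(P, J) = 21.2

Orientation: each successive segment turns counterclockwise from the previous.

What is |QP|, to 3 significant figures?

33.6

H is at the origin; HQ runs at 141.4° with length 20.9, so Q = (-16.3, 13.0). HQ ⟂ QW, so QW runs at -129°; with |QW| = 19.4, W = (-28.4, -2.12). ∠QWD = 112.4° gives WD at -61.0° from the x-axis; with |WD| = 26.1, D = (-15.8, -24.9). WD is perpendicular to DP, so DP runs at 29.0°; with |DP| = 20.1, P = (1.80, -15.2). Then |QP| = |P − Q| = 33.6.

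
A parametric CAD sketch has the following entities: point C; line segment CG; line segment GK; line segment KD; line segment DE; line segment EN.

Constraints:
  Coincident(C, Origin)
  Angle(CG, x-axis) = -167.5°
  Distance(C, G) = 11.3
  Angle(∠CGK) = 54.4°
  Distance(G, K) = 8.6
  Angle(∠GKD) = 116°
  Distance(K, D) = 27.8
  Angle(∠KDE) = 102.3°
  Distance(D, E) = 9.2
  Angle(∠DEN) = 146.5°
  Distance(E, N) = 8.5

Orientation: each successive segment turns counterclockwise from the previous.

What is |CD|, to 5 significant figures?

21.248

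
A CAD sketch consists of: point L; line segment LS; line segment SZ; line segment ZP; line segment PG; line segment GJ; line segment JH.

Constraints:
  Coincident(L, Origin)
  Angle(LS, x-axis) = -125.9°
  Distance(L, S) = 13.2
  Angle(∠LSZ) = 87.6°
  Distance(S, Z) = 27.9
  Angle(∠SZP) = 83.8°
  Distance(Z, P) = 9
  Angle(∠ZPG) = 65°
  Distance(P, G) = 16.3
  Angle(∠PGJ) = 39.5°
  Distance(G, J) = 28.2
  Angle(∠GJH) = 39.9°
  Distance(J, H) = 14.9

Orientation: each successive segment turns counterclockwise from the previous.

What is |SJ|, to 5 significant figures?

41.046

∠ZPG = 65.0° gives PG at 177.70° from the x-axis; with |PG| = 16.3, G = (3.3663, -17.440). ∠PGJ = 39.5° gives GJ at -41.800° from the x-axis; with |GJ| = 28.2, J = (24.389, -36.236). Then |SJ| = |J − S| = 41.046.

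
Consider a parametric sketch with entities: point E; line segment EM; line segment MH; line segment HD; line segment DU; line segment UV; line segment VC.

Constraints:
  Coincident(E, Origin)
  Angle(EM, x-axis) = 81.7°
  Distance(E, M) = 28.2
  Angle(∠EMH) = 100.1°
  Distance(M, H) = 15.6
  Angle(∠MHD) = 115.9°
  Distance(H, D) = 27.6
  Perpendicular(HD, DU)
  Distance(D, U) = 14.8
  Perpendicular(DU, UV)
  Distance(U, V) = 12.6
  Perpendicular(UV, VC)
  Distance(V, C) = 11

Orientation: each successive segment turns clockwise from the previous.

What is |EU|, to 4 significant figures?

19.61

∠MHD = 115.9° gives HD at -62.30° from the x-axis; with |HD| = 27.6, D = (32.49, 3.958). The perpendicularity gives DU at right angles to HD, so DU runs at -152.3°; with |DU| = 14.8, U = (19.39, -2.922). Then |EU| = |U − E| = 19.61.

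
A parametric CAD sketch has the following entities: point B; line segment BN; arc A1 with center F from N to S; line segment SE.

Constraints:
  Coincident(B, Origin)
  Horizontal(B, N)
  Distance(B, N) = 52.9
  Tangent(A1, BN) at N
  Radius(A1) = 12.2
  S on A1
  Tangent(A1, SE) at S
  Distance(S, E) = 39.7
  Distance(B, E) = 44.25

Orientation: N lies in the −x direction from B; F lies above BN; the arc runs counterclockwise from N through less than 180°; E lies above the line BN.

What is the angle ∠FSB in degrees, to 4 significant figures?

154.5°

Checks: |FS| = 12.20 ✓; ∠(FS, SE) = 90.00° ✓; |SE| = 39.70 ✓; |BE| = 44.25 ✓.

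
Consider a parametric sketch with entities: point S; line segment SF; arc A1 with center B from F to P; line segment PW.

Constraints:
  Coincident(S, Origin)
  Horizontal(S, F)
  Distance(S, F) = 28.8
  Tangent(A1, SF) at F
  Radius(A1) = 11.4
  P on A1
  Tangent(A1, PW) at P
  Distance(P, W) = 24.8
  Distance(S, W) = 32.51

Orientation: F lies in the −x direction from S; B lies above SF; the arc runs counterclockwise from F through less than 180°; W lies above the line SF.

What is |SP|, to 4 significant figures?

19.59

S is at the origin; S and F share the same y with |SF| = 28.8 and F on the −x side, so F = (-28.80, 0.000). The tangent condition forces BF to be normal to SF, so B = F + (0, 11.4) = (-28.80, 11.40). Since BP ⟂ PW (tangency), |BW| = √(11.4² + 24.8²) = 27.29 regardless of where P sits on A1. So W lies on both circle(S, 32.51) and circle(B, 27.29); the above-SF intersection is W = (-9.801, 31.00). P is the foot of the tangent from W: P = (-18.05, 7.609).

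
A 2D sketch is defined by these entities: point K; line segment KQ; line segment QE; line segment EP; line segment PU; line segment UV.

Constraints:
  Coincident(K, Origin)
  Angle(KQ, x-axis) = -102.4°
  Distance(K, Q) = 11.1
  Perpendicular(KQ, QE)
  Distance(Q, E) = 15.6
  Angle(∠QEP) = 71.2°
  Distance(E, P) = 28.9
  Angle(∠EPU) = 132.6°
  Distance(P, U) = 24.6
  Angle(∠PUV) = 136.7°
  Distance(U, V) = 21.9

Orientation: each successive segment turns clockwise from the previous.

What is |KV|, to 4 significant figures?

41.42

K is at the origin; KQ runs at -102.4° with length 11.1, so Q = (-2.384, -10.84). KQ ⟂ QE, so QE runs at 167.6°; with |QE| = 15.6, E = (-17.62, -7.491). ∠QEP = 71.2° gives EP at 58.80° from the x-axis; with |EP| = 28.9, P = (-2.649, 17.23). ∠EPU = 132.6° gives PU at 11.40° from the x-axis; with |PU| = 24.6, U = (21.47, 22.09). ∠PUV = 136.7° gives UV at -31.90° from the x-axis; with |UV| = 21.9, V = (40.06, 10.52). Then |KV| = |V − K| = 41.42.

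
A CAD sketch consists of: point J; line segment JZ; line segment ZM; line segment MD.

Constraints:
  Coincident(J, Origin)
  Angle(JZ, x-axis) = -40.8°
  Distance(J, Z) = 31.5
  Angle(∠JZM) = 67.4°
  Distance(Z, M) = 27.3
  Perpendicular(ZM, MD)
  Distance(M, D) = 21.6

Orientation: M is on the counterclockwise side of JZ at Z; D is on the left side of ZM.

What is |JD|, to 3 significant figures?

16.9

J is at the origin; JZ runs at -40.8° with length 31.5, so Z = 31.5·(cos -40.8°, sin -40.8°) = (23.8, -20.6). ∠JZM = 67.4°, so ZM runs at -40.8° + (180° − 67.4°) = 71.8° from the x-axis; with |ZM| = 27.3, M = Z + 27.3·(cos 71.8°, sin 71.8°) = (32.4, 5.35). ZM ⟂ MD; with |MD| = 21.6 on the left of ZM, D = M + 21.6·(-0.950, 0.312) = (11.9, 12.1). Then |JD| = |D − J| = 16.9.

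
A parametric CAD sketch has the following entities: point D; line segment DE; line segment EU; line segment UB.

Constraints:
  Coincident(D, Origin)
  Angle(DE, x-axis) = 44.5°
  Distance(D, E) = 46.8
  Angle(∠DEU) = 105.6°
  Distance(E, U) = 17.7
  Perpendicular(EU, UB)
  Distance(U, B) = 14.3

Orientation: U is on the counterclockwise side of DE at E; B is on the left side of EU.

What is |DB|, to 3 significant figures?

43.2

D is at the origin; DE runs at 44.5° with length 46.8, so E = 46.8·(cos 44.5°, sin 44.5°) = (33.4, 32.8). ∠DEU = 105.6°, so EU runs at 44.5° + (180° − 105.6°) = 119° from the x-axis; with |EU| = 17.7, U = E + 17.7·(cos 119°, sin 119°) = (24.8, 48.3). The perpendicularity gives UB at right angles to EU; with |UB| = 14.3 on the left of EU, B = U + 14.3·(-0.875, -0.483) = (12.3, 41.4). Then |DB| = |B − D| = 43.2.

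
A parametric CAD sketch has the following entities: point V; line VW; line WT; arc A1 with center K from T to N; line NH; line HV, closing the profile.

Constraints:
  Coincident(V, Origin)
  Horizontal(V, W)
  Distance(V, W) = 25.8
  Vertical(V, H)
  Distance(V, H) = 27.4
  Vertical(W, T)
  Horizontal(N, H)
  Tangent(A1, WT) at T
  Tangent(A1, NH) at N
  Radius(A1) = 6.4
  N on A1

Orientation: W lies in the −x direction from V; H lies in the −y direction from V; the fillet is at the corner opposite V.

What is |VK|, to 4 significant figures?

28.59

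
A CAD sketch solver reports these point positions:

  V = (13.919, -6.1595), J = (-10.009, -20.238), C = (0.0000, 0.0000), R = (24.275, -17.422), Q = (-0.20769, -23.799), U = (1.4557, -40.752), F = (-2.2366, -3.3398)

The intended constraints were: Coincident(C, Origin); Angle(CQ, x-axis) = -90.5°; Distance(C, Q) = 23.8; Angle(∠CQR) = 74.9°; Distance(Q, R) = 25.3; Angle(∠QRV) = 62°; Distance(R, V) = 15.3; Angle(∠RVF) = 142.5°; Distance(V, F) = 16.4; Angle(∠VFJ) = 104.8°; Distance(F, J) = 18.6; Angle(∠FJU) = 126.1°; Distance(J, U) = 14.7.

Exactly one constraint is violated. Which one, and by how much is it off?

Distance(J, U) = 14.7 — off by 8.80.

C = (0.00, 0.00) ✓; CQ at -90.50° ✓; |CQ| = 23.80 ✓; ∠CQR = 74.90° ✓; |QR| = 25.30 ✓; ∠QRV = 62.00° ✓; |RV| = 15.30 ✓; ∠RVF = 142.5° ✓; |VF| = 16.40 ✓; ∠VFJ = 104.8° ✓; |FJ| = 18.60 ✓; ∠FJU = 126.1° ✓; |JU| = 23.50 ✗.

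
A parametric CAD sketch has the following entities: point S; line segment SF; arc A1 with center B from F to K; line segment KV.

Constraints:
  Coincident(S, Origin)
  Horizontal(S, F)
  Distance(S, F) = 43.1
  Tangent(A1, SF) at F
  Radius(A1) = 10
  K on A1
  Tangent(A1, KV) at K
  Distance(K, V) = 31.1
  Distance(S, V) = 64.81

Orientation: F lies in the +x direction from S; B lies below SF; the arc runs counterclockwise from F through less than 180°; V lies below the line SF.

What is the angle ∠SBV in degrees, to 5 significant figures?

113.99°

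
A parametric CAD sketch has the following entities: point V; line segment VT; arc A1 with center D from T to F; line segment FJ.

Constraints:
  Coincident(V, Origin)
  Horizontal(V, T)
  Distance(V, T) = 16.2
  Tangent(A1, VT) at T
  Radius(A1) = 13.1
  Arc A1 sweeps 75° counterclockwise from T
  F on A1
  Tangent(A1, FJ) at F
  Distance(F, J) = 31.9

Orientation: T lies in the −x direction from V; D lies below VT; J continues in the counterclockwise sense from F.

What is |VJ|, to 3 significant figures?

54.9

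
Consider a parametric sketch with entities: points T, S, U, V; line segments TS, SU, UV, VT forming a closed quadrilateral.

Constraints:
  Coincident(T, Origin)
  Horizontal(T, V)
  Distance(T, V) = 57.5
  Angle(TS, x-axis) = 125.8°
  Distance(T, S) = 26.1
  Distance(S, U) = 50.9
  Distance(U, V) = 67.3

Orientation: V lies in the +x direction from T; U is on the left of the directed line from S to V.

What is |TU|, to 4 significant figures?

60.51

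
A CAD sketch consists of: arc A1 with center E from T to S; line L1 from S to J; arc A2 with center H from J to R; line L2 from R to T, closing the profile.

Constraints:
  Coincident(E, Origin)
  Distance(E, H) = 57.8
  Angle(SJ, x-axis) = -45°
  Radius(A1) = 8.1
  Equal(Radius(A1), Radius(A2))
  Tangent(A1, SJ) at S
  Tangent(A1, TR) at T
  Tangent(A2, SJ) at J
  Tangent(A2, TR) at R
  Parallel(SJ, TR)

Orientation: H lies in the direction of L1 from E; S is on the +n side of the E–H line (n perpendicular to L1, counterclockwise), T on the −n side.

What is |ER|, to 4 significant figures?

58.36

Tangency of A1 to both parallel lines with radius 8.1 puts S and T at E ± 8.1·n: S = (5.728, 5.728), T = (-5.728, -5.728). Equal radii place J and R the same way about H: J = H + 8.1·n = (46.60, -35.14), R = H − 8.1·n = (35.14, -46.60). Then |ER| = |R − E| = 58.36.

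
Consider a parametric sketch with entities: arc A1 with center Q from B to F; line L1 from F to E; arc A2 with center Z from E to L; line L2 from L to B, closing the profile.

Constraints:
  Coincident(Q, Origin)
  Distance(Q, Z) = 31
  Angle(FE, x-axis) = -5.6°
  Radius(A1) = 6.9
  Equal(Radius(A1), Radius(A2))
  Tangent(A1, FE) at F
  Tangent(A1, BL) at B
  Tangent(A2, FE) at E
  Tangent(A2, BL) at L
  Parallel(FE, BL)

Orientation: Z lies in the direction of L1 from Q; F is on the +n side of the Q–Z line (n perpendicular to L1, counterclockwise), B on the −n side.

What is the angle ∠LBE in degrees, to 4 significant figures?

24.00°

The slot axis is L1's direction at -5.6°, so u = (cos -5.6°, sin -5.6°) = (0.9952, -0.09758) and n = (−sin -5.6°, cos -5.6°) = (0.09758, 0.9952). Q is at the origin and Z lies 31.0 along u from Q, so Z = 31.0·u = (30.85, -3.025). Tangency of A1 to both parallel lines with radius 6.9 puts F and B at Q ± 6.9·n: F = (0.6733, 6.867), B = (-0.6733, -6.867). Equal radii place E and L the same way about Z: E = Z + 6.9·n = (31.53, 3.842), L = Z − 6.9·n = (30.18, -9.892). Then cos ∠LBE = BL·BE / (|BL||BE|), giving 24.00°.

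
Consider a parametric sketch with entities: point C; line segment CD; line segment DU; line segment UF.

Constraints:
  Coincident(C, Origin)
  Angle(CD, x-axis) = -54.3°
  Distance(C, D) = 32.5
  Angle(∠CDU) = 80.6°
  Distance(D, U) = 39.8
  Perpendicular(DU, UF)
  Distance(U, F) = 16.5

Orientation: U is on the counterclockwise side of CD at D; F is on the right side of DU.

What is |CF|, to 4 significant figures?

59.57

C is at the origin; CD runs at -54.3° with length 32.5, so D = 32.5·(cos -54.3°, sin -54.3°) = (18.97, -26.39). ∠CDU = 80.6°, so DU runs at -54.3° + (180° − 80.6°) = 45.10° from the x-axis; with |DU| = 39.8, U = D + 39.8·(cos 45.10°, sin 45.10°) = (47.06, 1.799). The perpendicularity gives UF at right angles to DU; with |UF| = 16.5 on the right of DU, F = U + 16.5·(0.7083, -0.7059) = (58.75, -9.848). Then |CF| = |F − C| = 59.57.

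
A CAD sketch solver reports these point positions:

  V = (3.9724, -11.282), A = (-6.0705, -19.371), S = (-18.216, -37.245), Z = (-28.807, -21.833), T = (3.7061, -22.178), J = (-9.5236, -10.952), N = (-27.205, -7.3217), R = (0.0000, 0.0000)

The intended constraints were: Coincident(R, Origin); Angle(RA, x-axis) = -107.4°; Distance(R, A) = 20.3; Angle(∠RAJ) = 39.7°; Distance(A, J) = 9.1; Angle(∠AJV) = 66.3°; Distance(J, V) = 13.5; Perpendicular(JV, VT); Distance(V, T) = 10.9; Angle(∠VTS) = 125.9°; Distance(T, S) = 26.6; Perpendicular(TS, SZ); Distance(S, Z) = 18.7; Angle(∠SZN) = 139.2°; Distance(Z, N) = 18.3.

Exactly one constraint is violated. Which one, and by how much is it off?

Distance(Z, N) = 18.3 — off by 3.70.

R = (0.00, 0.00) ✓; RA at -107.4° ✓; |RA| = 20.30 ✓; ∠RAJ = 39.70° ✓; |AJ| = 9.100 ✓; ∠AJV = 66.30° ✓; |JV| = 13.50 ✓; ∠(JV, VT) = 90.00° ✓; |VT| = 10.90 ✓; ∠VTS = 125.9° ✓; |TS| = 26.60 ✓; ∠(TS, SZ) = 90.00° ✓; |SZ| = 18.70 ✓; ∠SZN = 139.2° ✓; |ZN| = 14.60 ✗.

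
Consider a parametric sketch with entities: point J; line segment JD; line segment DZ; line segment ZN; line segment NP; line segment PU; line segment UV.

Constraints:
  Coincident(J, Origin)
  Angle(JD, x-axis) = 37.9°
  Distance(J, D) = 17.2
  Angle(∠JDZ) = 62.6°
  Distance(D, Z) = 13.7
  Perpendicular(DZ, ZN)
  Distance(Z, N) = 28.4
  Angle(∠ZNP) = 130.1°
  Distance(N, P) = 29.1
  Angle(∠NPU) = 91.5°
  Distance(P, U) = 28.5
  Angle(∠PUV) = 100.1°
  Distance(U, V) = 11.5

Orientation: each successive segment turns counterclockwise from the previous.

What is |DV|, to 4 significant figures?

26.40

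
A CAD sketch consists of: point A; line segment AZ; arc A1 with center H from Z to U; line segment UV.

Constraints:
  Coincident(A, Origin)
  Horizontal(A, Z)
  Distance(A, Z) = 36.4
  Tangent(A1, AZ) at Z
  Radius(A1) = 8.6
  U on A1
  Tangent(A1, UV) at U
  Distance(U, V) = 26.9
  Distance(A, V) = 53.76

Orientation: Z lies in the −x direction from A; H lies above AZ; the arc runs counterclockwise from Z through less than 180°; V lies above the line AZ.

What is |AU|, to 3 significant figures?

31.0

Checks: |HU| = 8.600 ✓; ∠(HU, UV) = 90.00° ✓; |UV| = 26.90 ✓; |AV| = 53.76 ✓.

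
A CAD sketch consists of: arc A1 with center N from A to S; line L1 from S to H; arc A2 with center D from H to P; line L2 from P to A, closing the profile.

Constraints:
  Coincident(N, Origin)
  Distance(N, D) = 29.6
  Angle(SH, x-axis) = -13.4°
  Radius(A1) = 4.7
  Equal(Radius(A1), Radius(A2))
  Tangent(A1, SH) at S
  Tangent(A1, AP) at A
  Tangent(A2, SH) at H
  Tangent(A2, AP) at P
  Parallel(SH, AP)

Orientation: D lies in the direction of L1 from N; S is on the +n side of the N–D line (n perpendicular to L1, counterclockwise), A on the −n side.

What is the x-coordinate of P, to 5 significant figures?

27.705

The slot axis is L1's direction at -13.4°, so u = (cos -13.4°, sin -13.4°) = (0.97278, -0.23175) and n = (−sin -13.4°, cos -13.4°) = (0.23175, 0.97278). N is at the origin and D lies 29.6 along u from N, so D = 29.6·u = (28.794, -6.8597). Tangency of A1 to both parallel lines with radius 4.7 puts S and A at N ± 4.7·n: S = (1.0892, 4.5720), A = (-1.0892, -4.5720). Equal radii place H and P the same way about D: H = D + 4.7·n = (29.883, -2.2877), P = D − 4.7·n = (27.705, -11.432). So P.x = 27.705.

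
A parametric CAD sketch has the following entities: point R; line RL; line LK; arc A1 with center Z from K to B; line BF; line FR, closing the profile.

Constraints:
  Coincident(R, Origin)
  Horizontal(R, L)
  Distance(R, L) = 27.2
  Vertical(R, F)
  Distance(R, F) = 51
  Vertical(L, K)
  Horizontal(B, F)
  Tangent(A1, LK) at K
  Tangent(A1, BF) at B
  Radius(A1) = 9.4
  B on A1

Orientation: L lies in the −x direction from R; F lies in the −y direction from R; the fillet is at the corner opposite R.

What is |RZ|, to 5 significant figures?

45.248

R is at the origin; RL is horizontal with |RL| = 27.2 and L on the −x side, so L = (-27.200, 0.0000). RF is vertical with |RF| = 51.0 and F on the −y side, so F = (0.0000, -51.000). The virtual corner opposite R is at (-27.200, -51.000). A1 meets LK tangentially, so ZK is at right angles to LK and the tangent condition forces ZB to be normal to BF, with radius 9.4, so the center Z sits 9.4 in from both sides at Z = (-17.800, -41.600). Then |RZ| = |Z − R| = 45.248.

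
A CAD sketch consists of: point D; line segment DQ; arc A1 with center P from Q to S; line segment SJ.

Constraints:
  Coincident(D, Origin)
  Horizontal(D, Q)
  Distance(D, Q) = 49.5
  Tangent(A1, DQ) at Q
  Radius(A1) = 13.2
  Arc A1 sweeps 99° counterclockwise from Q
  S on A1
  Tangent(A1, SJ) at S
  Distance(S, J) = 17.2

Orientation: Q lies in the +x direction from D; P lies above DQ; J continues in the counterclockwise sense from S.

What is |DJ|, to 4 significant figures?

67.98

D is at the origin; DQ is horizontal with |DQ| = 49.5 and Q on the +x side, so Q = (49.50, 0.000). The tangent condition forces PQ to be normal to DQ, so P = Q + (0, 13.2) = (49.50, 13.20). On A1, Q sits at bearing -90° from P; a 99° counterclockwise sweep puts S at bearing 9°, so S = P + 13.2·(cos 9°, sin 9°) = (62.54, 15.26). The tangent condition forces PS to be normal to SJ, so SJ runs along (−sin 9°, cos 9°); with |SJ| = 17.2, J = (59.85, 32.25). Then |DJ| = |J − D| = 67.98.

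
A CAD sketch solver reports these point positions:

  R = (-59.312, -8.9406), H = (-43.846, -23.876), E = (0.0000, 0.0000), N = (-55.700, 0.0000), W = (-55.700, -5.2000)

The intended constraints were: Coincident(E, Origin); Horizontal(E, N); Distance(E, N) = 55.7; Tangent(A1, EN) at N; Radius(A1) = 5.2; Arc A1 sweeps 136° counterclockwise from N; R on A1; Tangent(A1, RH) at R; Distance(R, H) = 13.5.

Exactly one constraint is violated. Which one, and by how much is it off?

Distance(R, H) = 13.5 — off by 8.00.

E = (0.00, 0.00) ✓; E.y = 0.00, N.y = 0.00 ✓; |EN| = 55.70 ✓; ∠(WN, NE) = 90.00° ✓; |WN| = 5.200 ✓; bearing(W→R) − bearing(W→N) = 136.0° ✓; |WR| = 5.200 ✓; ∠(WR, RH) = 90.00° ✓; |RH| = 21.50 ✗.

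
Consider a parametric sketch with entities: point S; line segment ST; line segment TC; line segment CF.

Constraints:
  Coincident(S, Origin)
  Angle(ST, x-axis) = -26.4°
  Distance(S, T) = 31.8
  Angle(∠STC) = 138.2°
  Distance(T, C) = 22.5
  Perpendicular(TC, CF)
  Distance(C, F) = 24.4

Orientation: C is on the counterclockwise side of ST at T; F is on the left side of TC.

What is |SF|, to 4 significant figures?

46.32

∠STC = 138.2°, so TC runs at -26.4° + (180° − 138.2°) = 15.40° from the x-axis; with |TC| = 22.5, C = T + 22.5·(cos 15.40°, sin 15.40°) = (50.18, -8.164). TC ⟂ CF; with |CF| = 24.4 on the left of TC, F = C + 24.4·(-0.2656, 0.9641) = (43.70, 15.36). Then |SF| = |F − S| = 46.32.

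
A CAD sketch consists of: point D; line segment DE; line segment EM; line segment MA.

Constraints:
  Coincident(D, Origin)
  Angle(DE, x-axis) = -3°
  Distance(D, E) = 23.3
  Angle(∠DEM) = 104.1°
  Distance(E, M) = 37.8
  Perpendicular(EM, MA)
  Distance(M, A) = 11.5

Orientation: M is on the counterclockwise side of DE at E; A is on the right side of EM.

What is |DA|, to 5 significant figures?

55.253

∠DEM = 104.1°, so EM runs at -3.0° + (180° − 104.1°) = 72.900° from the x-axis; with |EM| = 37.8, M = E + 37.8·(cos 72.900°, sin 72.900°) = (34.383, 34.910). EM ⟂ MA; with |MA| = 11.5 on the right of EM, A = M + 11.5·(0.95579, -0.29404) = (45.374, 31.528). Then |DA| = |A − D| = 55.253.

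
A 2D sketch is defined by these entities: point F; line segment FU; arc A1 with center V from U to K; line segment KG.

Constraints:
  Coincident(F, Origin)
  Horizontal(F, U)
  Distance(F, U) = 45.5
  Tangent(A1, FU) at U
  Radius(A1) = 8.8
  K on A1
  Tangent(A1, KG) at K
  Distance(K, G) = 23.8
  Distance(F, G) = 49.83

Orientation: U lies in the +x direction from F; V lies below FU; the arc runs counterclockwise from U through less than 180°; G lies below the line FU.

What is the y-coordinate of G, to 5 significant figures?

-32.866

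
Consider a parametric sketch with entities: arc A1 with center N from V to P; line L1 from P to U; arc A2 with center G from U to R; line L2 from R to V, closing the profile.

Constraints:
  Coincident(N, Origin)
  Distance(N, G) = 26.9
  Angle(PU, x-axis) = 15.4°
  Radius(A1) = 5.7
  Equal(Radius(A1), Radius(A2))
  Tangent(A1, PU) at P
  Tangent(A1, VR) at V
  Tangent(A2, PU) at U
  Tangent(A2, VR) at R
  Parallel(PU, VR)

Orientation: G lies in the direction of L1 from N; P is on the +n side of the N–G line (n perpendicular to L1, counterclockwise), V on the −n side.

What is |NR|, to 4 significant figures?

27.50

Tangency of A1 to both parallel lines with radius 5.7 puts P and V at N ± 5.7·n: P = (-1.514, 5.495), V = (1.514, -5.495). Equal radii place U and R the same way about G: U = G + 5.7·n = (24.42, 12.64), R = G − 5.7·n = (27.45, 1.648). Then |NR| = |R − N| = 27.50.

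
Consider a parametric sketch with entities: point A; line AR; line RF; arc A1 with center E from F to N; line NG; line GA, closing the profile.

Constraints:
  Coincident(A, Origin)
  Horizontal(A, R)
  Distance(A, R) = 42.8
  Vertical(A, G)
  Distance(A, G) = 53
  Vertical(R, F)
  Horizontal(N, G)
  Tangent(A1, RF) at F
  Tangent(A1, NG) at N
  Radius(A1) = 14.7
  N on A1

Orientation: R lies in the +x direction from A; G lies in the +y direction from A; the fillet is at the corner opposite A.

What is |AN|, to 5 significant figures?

59.988

A is at the origin; A and R share the same y with |AR| = 42.8 and R on the +x side, so R = (42.800, 0.0000). A and G share the same x with |AG| = 53.0 and G on the +y side, so G = (0.0000, 53.000). The virtual corner opposite A is at (42.800, 53.000). The tangent condition forces EF to be normal to RF and tangency of A1 to NG means the radius EN is perpendicular to NG, with radius 14.7, so the center E sits 14.7 in from both sides at E = (28.100, 38.300). That places the tangent points at F = (42.800, 38.300) on RF and N = (28.100, 53.000) on NG. Then |AN| = |N − A| = 59.988.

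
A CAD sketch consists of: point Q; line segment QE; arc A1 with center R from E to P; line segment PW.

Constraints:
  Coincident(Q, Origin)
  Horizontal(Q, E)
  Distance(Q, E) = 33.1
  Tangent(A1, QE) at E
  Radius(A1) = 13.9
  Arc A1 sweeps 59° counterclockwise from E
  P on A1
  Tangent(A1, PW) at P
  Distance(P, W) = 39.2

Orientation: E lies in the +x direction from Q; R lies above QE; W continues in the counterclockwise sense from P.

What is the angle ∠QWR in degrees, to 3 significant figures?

7.73°

Q is at the origin; Q and E share the same y with |QE| = 33.1 and E on the +x side, so E = (33.1, 0.00). A1 meets QE tangentially, so RE is at right angles to QE, so R = E + (0, 13.9) = (33.1, 13.9). On A1, E sits at bearing -90° from R; a 59° counterclockwise sweep puts P at bearing -31°, so P = R + 13.9·(cos -31°, sin -31°) = (45.0, 6.74). Since A1 is tangent to PW there, RP ⟂ PW, so PW runs along (−sin -31°, cos -31°); with |PW| = 39.2, W = (65.2, 40.3). Then cos ∠QWR = WQ·WR / (|WQ||WR|), giving 7.73°.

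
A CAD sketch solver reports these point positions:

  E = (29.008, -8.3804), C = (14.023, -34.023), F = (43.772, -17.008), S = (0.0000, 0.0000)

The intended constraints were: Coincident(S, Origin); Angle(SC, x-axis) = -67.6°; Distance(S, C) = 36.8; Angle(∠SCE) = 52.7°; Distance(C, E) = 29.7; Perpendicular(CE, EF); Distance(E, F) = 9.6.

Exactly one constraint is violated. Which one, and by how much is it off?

Distance(E, F) = 9.6 — off by 7.50.

S = (0.00, 0.00) ✓; SC at -67.60° ✓; |SC| = 36.80 ✓; ∠SCE = 52.70° ✓; |CE| = 29.70 ✓; ∠(CE, EF) = 90.00° ✓; |EF| = 17.10 ✗.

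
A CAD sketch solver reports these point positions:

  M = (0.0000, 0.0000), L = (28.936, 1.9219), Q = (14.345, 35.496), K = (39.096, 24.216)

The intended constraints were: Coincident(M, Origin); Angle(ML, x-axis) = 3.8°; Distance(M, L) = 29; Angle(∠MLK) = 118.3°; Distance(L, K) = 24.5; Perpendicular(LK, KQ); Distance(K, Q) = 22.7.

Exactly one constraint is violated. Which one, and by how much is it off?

Distance(K, Q) = 22.7 — off by 4.50.

M = (0.00, 0.00) ✓; ML at 3.800° ✓; |ML| = 29.00 ✓; ∠MLK = 118.3° ✓; |LK| = 24.50 ✓; ∠(LK, KQ) = 90.00° ✓; |KQ| = 27.20 ✗.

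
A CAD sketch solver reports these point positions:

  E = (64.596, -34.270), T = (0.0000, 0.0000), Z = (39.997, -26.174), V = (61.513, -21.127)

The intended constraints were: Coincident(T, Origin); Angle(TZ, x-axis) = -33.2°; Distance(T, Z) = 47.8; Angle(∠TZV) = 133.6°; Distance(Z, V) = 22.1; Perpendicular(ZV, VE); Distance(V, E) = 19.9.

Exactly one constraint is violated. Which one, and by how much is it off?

Distance(V, E) = 19.9 — off by 6.40.

T = (0.00, 0.00) ✓; TZ at -33.20° ✓; |TZ| = 47.80 ✓; ∠TZV = 133.6° ✓; |ZV| = 22.10 ✓; ∠(ZV, VE) = 90.00° ✓; |VE| = 13.50 ✗.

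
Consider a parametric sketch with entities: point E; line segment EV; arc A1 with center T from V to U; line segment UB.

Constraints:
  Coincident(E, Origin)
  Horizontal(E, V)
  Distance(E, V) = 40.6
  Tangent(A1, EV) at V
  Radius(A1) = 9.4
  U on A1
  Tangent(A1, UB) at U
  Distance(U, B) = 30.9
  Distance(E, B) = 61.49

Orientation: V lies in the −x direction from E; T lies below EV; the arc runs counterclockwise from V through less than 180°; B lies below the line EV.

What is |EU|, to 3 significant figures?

51.0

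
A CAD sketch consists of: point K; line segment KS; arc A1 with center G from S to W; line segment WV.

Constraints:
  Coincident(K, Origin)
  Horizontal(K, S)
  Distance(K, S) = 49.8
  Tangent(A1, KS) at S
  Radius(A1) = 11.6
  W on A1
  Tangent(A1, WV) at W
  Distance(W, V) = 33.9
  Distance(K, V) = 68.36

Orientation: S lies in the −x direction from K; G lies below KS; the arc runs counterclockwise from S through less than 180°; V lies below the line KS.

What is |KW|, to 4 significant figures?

62.67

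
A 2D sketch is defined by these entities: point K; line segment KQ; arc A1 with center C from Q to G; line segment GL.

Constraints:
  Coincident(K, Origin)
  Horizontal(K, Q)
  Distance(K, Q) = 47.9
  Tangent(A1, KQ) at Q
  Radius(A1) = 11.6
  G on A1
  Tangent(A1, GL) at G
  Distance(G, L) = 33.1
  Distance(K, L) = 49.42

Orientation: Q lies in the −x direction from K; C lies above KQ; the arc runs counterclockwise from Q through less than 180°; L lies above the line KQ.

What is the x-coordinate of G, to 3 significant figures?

-36.7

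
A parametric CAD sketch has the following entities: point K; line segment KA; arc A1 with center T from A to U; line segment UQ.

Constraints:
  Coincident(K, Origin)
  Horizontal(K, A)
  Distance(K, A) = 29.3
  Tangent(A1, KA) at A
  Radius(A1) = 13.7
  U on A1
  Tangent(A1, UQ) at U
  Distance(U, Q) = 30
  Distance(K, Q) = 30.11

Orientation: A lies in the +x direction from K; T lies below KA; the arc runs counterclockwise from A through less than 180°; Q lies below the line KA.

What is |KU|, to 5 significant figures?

19.044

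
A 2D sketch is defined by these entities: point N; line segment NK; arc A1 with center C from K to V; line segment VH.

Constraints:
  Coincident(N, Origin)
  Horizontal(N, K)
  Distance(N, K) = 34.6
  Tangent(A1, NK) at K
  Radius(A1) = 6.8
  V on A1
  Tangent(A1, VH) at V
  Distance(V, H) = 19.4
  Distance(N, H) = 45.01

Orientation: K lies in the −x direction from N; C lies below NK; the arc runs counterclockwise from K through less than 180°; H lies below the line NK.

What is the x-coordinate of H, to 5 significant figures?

-35.767

N is at the origin; NK is horizontal with |NK| = 34.6 and K on the −x side, so K = (-34.600, 0.0000). Tangency of A1 to NK means the radius CK is perpendicular to NK, so C = K + (0, -6.8) = (-34.600, -6.8000). Since CV ⟂ VH (tangency), |CH| = √(6.8² + 19.4²) = 20.557 regardless of where V sits on A1. So H lies on both circle(N, 45.01) and circle(C, 20.557); the below-NK intersection is H = (-35.767, -27.324). V is the foot of the tangent from H: V = (-41.135, -8.6813).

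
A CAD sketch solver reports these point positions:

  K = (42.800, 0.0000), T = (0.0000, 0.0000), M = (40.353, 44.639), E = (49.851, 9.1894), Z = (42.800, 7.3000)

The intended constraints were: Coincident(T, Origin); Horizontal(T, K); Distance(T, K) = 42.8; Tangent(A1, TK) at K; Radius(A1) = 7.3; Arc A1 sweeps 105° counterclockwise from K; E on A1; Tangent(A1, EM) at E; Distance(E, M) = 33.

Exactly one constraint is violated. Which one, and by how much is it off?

Distance(E, M) = 33 — off by 3.70.

T = (0.00, 0.00) ✓; T.y = 0.00, K.y = 0.00 ✓; |TK| = 42.80 ✓; ∠(ZK, KT) = 90.00° ✓; |ZK| = 7.300 ✓; bearing(Z→E) − bearing(Z→K) = 105.0° ✓; |ZE| = 7.300 ✓; ∠(ZE, EM) = 90.00° ✓; |EM| = 36.70 ✗.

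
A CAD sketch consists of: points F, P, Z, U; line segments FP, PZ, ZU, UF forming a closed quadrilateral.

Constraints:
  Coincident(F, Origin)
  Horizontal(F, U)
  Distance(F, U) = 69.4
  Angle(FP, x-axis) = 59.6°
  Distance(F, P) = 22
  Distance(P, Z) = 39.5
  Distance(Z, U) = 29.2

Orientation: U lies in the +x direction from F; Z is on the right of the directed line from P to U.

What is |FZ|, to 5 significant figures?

41.585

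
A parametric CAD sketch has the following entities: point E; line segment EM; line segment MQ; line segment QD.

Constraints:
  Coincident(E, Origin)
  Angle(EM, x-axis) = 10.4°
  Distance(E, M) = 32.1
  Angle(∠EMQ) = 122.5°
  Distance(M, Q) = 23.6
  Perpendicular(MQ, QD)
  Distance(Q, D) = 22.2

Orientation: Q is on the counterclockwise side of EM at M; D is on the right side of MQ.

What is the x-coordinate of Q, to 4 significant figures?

40.45

E is at the origin; EM runs at 10.4° with length 32.1, so M = 32.1·(cos 10.4°, sin 10.4°) = (31.57, 5.795). ∠EMQ = 122.5°, so MQ runs at 10.4° + (180° − 122.5°) = 67.90° from the x-axis; with |MQ| = 23.6, Q = M + 23.6·(cos 67.90°, sin 67.90°) = (40.45, 27.66). So Q.x = 40.45.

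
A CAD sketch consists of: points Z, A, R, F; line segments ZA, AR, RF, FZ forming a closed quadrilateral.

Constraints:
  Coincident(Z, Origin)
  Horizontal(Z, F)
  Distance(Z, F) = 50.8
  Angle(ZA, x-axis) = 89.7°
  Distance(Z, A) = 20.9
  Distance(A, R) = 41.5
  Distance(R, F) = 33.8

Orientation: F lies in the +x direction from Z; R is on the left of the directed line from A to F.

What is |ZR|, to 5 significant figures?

51.324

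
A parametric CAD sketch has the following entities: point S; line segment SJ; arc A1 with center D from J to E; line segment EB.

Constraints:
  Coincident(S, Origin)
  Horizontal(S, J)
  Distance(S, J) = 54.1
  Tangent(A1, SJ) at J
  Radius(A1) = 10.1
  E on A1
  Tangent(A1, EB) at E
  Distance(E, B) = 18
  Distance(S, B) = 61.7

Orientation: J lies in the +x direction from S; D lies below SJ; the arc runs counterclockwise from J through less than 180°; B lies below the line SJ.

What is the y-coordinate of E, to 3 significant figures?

-14.8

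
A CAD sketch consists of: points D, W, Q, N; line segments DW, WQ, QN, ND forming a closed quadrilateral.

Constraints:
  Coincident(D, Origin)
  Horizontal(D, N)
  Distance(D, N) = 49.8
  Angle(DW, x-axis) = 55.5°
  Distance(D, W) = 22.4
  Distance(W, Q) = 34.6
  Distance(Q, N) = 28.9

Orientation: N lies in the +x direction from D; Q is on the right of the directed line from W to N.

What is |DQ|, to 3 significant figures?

28.3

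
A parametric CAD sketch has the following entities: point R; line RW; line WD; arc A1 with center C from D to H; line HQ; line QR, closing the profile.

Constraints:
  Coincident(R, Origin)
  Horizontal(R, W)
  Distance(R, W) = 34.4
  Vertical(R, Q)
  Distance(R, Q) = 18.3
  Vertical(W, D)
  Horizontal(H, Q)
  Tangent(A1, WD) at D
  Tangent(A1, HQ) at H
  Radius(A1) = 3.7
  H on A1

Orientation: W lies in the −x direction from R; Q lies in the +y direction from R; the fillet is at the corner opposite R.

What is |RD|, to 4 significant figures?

37.37

R is at the origin; R and W share the same y with |RW| = 34.4 and W on the −x side, so W = (-34.40, 0.000). RQ is vertical with |RQ| = 18.3 and Q on the +y side, so Q = (0.000, 18.30). The virtual corner opposite R is at (-34.40, 18.30). A1 meets WD tangentially, so CD is at right angles to WD and the tangent condition forces CH to be normal to HQ, with radius 3.7, so the center C sits 3.7 in from both sides at C = (-30.70, 14.60). That places the tangent points at D = (-34.40, 14.60) on WD and H = (-30.70, 18.30) on HQ. Then |RD| = |D − R| = 37.37.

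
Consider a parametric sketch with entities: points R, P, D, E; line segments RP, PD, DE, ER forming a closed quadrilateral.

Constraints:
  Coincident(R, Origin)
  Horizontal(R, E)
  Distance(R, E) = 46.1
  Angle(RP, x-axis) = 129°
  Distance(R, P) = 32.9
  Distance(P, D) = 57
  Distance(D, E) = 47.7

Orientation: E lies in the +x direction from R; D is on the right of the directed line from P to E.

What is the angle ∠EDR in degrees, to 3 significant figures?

70.7°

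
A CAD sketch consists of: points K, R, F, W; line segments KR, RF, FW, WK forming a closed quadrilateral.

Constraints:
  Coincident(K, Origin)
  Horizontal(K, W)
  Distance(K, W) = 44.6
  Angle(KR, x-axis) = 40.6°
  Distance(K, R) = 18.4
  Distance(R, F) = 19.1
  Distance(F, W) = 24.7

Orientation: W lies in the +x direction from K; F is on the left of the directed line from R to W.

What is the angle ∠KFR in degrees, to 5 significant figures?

6.7147°

Checks: |RF| = 19.10 ✓; |FW| = 24.70 ✓.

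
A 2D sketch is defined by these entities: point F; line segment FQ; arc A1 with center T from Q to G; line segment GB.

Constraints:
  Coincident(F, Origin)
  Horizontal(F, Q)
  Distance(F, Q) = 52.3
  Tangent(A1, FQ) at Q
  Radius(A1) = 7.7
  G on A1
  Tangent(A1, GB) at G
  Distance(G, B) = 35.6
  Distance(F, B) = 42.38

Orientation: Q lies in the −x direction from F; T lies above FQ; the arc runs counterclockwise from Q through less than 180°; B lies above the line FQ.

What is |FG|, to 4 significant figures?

46.00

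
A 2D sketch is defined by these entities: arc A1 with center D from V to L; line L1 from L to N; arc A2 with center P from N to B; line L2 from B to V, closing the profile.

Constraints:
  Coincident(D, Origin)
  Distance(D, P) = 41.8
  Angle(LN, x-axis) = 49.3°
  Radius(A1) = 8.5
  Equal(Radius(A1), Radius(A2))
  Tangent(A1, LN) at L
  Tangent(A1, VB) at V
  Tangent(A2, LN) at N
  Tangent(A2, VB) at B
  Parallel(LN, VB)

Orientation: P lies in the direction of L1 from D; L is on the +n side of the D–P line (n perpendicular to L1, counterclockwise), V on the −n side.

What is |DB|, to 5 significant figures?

42.655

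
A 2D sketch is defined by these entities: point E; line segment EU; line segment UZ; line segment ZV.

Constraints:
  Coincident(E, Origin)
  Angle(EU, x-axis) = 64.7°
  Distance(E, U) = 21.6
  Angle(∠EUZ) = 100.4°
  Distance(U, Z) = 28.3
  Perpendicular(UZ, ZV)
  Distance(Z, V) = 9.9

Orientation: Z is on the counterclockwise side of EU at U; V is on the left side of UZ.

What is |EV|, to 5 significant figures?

34.139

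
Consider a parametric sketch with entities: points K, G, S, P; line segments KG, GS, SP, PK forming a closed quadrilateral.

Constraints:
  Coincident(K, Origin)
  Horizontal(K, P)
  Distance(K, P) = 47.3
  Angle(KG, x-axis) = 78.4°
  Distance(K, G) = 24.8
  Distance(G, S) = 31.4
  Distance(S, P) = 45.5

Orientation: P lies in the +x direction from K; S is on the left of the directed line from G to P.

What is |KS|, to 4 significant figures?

52.29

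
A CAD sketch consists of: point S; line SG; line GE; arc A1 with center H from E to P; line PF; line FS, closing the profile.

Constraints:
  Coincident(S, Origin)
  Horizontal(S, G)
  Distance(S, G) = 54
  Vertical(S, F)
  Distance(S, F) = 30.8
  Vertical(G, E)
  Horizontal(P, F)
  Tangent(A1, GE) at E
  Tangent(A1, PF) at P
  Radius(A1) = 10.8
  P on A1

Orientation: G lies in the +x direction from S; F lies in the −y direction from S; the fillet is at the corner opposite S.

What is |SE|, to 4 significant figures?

57.58

S is at the origin; SG is horizontal with |SG| = 54.0 and G on the +x side, so G = (54.00, 0.000). S and F share the same x with |SF| = 30.8 and F on the −y side, so F = (0.000, -30.80). The virtual corner opposite S is at (54.00, -30.80). The tangent condition forces HE to be normal to GE and the tangent condition forces HP to be normal to PF, with radius 10.8, so the center H sits 10.8 in from both sides at H = (43.20, -20.00). That places the tangent points at E = (54.00, -20.00) on GE and P = (43.20, -30.80) on PF. Then |SE| = |E − S| = 57.58.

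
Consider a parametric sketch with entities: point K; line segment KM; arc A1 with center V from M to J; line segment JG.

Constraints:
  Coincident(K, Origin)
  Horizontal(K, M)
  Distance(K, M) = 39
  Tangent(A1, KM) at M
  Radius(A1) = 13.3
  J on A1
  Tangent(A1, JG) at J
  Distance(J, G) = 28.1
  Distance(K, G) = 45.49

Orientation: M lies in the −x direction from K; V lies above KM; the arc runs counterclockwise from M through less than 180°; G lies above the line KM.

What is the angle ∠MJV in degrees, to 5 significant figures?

48.466°

K is at the origin; K and M share the same y with |KM| = 39.0 and M on the −x side, so M = (-39.000, 0.0000). Tangency of A1 to KM means the radius VM is perpendicular to KM, so V = M + (0, 13.3) = (-39.000, 13.300). Since VJ ⟂ JG (tangency), |VG| = √(13.3² + 28.1²) = 31.089 regardless of where J sits on A1. So G lies on both circle(K, 45.49) and circle(V, 31.089); the above-KM intersection is G = (-22.406, 39.589). J is the foot of the tangent from G: J = (-25.797, 11.695).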